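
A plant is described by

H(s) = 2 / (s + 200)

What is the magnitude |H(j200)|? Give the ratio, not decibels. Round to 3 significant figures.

0.00707

Substitute s = j200:
Numerator: 2 = 2 + j0
Denominator: (j200) + 200 = 200 + j200
|N| = √(2² + 0²) ≈ 2, ∠N ≈ 0.00°
|D| = √(200² + 200²) ≈ 282.84, ∠D ≈ 45.00°
|H| = 2 / 282.84 ≈ 0.0070711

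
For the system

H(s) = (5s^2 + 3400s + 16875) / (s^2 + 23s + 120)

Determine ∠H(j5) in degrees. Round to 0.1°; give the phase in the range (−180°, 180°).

Substitute s = j5:
Numerator: 5(j5)^2 + 3400(j5) + 16875 = 16750 + j17000
Denominator: (j5)^2 + 23(j5) + 120 = 95 + j115
|N| = √(16750² + 17000²) ≈ 23866, ∠N ≈ 45.42°
|D| = √(95² + 115²) ≈ 149.16, ∠D ≈ 50.44°
∠H = 45.42° − 50.44° = -5.02°

-5.0°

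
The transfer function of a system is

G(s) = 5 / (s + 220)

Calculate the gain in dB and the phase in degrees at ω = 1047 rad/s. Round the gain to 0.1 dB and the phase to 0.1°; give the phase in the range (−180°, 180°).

At s = jω = j1047:
pole (s+220): 220 + j1047 → |·| = √(220²+1047²) = √1144609 ≈ 1069.9, ∠ = arctan(1047/220) ≈ 78.13°
|G| = 5 / 1069.9 ≈ 0.0046733
Gain = 20 log₁₀(0.0046733) ≈ -46.61 dB
∠G = 0.00° − 78.13° = -78.13°

-46.6 dB, -78.1°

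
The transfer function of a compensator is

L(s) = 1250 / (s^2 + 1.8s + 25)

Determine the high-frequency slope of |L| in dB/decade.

-40 dB/decade

Each pole contributes −20 dB/decade at high frequency; each zero contributes +20 dB/decade.
Net: 0 zero(s) − 2 pole(s) → -40 dB/decade.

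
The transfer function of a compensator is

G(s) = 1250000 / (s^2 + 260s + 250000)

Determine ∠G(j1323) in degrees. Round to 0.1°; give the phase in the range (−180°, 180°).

-167.1°

At s = jω = j1323:
quadratic: (j1323)² + 260·j1323 + 250000 = -1500329 + j343980 → |·| ≈ 1.5393e+06, ∠ ≈ 167.09°
∠G = 0.00° − 167.09° = -167.09°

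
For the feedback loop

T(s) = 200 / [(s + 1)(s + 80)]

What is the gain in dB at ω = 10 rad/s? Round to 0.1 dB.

-12.2 dB

At s = jω = j10:
pole (s+1): 1 + j10 → |·| = √(1²+10²) = √101 ≈ 10.05, ∠ = arctan(10/1) ≈ 84.29°
pole (s+80): 80 + j10 → |·| = √(80²+10²) = √6500 ≈ 80.623, ∠ = arctan(10/80) ≈ 7.13°
|T| = 200 / 810.26 ≈ 0.24683
Gain = 20 log₁₀(0.24683) ≈ -12.15 dB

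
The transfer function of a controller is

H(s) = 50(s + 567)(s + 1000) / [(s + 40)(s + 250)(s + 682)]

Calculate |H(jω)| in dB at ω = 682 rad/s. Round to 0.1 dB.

-19.0 dB

At s = jω = j682:
zero (s+567): 567 + j682 → |·| = √(567²+682²) = √786613 ≈ 886.91, ∠ = arctan(682/567) ≈ 50.26°
zero (s+1000): 1000 + j682 → |·| = √(1000²+682²) = √1465124 ≈ 1210.4, ∠ = arctan(682/1000) ≈ 34.29°
pole (s+40): 40 + j682 → |·| = √(40²+682²) = √466724 ≈ 683.17, ∠ = arctan(682/40) ≈ 86.64°
pole (s+250): 250 + j682 → |·| = √(250²+682²) = √527624 ≈ 726.38, ∠ = arctan(682/250) ≈ 69.87°
pole (s+682): 682 + j682 → |·| = √(682²+682²) = √930248 ≈ 964.49, ∠ = arctan(682/682) ≈ 45.00°
|H| = 50 · 1.0735e+06 / 4.7862e+08 ≈ 0.11215
Gain = 20 log₁₀(0.11215) ≈ -19.00 dB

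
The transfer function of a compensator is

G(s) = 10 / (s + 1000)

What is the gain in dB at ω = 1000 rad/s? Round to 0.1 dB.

At s = jω = j1000:
pole (s+1000): 1000 + j1000 → |·| = √(1000²+1000²) = √2000000 ≈ 1414.2, ∠ = arctan(1000/1000) ≈ 45.00°
|G| = 10 / 1414.2 ≈ 0.0070711
Gain = 20 log₁₀(0.0070711) ≈ -43.01 dB

-43.0 dB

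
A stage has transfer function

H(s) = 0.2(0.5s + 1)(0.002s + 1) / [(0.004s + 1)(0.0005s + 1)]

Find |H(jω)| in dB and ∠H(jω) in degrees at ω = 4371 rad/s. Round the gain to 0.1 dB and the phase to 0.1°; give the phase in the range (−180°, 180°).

At ω = 4371 rad/s:
zero (1 + j4371·0.5) = 1 + j2185.5 → |·| ≈ 2185.5, ∠ ≈ 89.97°
zero (1 + j4371·0.002) = 1 + j8.742 → |·| ≈ 8.799, ∠ ≈ 83.47°
pole (1 + j4371·0.004) = 1 + j17.484 → |·| ≈ 17.513, ∠ ≈ 86.73°
pole (1 + j4371·0.0005) = 1 + j2.1855 → |·| ≈ 2.4034, ∠ ≈ 65.41°
|H| = 0.2 · 2185.5 · 8.799 / (17.513 · 2.4034) ≈ 91.375
Gain = 20 log₁₀(91.375) ≈ 39.22 dB
∠H = (89.97° + 83.47°) − (86.73° + 65.41°) = 21.30°

39.2 dB, 21.3°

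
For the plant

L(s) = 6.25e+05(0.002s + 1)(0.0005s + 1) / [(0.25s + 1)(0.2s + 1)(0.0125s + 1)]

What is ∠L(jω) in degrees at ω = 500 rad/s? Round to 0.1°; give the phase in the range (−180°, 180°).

At ω = 500 rad/s:
zero (1 + j500·0.002) = 1 + j1 → |·| ≈ 1.4142, ∠ ≈ 45.00°
zero (1 + j500·0.0005) = 1 + j0.25 → |·| ≈ 1.0308, ∠ ≈ 14.04°
pole (1 + j500·0.25) = 1 + j125 → |·| ≈ 125, ∠ ≈ 89.54°
pole (1 + j500·0.2) = 1 + j100 → |·| ≈ 100, ∠ ≈ 89.43°
pole (1 + j500·0.0125) = 1 + j6.25 → |·| ≈ 6.3295, ∠ ≈ 80.91°
∠L = (45.00° + 14.04°) − (89.54° + 89.43° + 80.91°) = -200.84° ≡ 159.16° (principal value)

159.2°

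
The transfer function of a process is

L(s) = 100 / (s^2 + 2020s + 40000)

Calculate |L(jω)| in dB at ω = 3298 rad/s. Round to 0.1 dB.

-102.1 dB

Substitute s = j3298:
Numerator: 100 = 100 + j0
Denominator: (j3298)^2 + 2020(j3298) + 40000 = -10836804 + j6661960
|N| = √(100² + 0²) ≈ 100, ∠N ≈ 0.00°
|D| = √(10836804² + 6661960²) ≈ 1.2721e+07, ∠D ≈ 148.42°
|L| = 100 / 1.2721e+07 ≈ 7.861e-06
Gain = 20 log₁₀(7.861e-06) ≈ -102.09 dB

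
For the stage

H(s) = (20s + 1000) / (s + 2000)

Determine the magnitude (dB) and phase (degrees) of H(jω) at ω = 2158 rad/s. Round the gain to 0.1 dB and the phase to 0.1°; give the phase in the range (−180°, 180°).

Substitute s = j2158:
Numerator: 20(j2158) + 1000 = 1000 + j43160
Denominator: (j2158) + 2000 = 2000 + j2158
|N| = √(1000² + 43160²) ≈ 43172, ∠N ≈ 88.67°
|D| = √(2000² + 2158²) ≈ 2942.3, ∠D ≈ 47.18°
|H| = 43172 / 2942.3 ≈ 14.673
Gain = 20 log₁₀(14.673) ≈ 23.33 dB
∠H = 88.67° − 47.18° = 41.49°

23.3 dB, 41.5°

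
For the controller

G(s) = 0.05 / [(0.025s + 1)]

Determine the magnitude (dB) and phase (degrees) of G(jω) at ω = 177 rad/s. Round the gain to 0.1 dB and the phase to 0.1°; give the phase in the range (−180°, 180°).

-39.2 dB, -77.3°

At ω = 177 rad/s:
pole (1 + j177·0.025) = 1 + j4.425 → |·| ≈ 4.5366, ∠ ≈ 77.27°
|G| = 0.05 · 1 / (4.5366) ≈ 0.011021
Gain = 20 log₁₀(0.011021) ≈ -39.16 dB
∠G = (0°) − (77.27°) = -77.27°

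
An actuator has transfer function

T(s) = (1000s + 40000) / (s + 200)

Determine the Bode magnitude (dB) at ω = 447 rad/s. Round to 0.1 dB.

59.2 dB

Substitute s = j447:
Numerator: 1000(j447) + 40000 = 40000 + j447000
Denominator: (j447) + 200 = 200 + j447
|N| = √(40000² + 447000²) ≈ 4.4879e+05, ∠N ≈ 84.89°
|D| = √(200² + 447²) ≈ 489.7, ∠D ≈ 65.89°
|T| = 4.4879e+05 / 489.7 ≈ 916.46
Gain = 20 log₁₀(916.46) ≈ 59.24 dB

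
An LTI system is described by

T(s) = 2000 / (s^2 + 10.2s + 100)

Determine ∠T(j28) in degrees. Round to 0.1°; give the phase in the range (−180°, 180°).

-157.3°

At s = jω = j28:
quadratic: (j28)² + 10.2·j28 + 100 = -684 + j285.6 → |·| ≈ 741.23, ∠ ≈ 157.34°
∠T = 0.00° − 157.34° = -157.34°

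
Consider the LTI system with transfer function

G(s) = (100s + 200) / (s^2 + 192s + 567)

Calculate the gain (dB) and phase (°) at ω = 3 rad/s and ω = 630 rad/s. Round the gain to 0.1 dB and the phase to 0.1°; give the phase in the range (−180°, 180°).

ω = 3: -6.9 dB, 10.4°; ω = 630: -16.4 dB, -73.2°

Substitute s = j3:
Numerator: 100(j3) + 200 = 200 + j300
Denominator: (j3)^2 + 192(j3) + 567 = 558 + j576
|N| = √(200² + 300²) ≈ 360.56, ∠N ≈ 56.31°
|D| = √(558² + 576²) ≈ 801.96, ∠D ≈ 45.91°
|G| = 360.56 / 801.96 ≈ 0.4496
Gain = 20 log₁₀(0.4496) ≈ -6.94 dB
∠G = 56.31° − 45.91° = 10.40°

Substitute s = j630:
Numerator: 100(j630) + 200 = 200 + j63000
Denominator: (j630)^2 + 192(j630) + 567 = -396333 + j120960
|N| = √(200² + 63000²) ≈ 63000, ∠N ≈ 89.82°
|D| = √(396333² + 120960²) ≈ 4.1438e+05, ∠D ≈ 163.03°
|G| = 63000 / 4.1438e+05 ≈ 0.15203
Gain = 20 log₁₀(0.15203) ≈ -16.36 dB
∠G = 89.82° − 163.03° = -73.21°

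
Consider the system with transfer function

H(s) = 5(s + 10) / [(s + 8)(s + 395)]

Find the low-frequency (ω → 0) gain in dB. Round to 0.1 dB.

-36.0 dB

H(0) = 5·10 / (8·395) ≈ 0.015823
20 log₁₀(0.015823) ≈ -36.01 dB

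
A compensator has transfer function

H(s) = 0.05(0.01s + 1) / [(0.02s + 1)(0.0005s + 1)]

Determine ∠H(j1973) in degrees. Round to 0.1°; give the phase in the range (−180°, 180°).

-46.1°

At ω = 1973 rad/s:
zero (1 + j1973·0.01) = 1 + j19.73 → |·| ≈ 19.755, ∠ ≈ 87.10°
pole (1 + j1973·0.02) = 1 + j39.46 → |·| ≈ 39.473, ∠ ≈ 88.55°
pole (1 + j1973·0.0005) = 1 + j0.9865 → |·| ≈ 1.4047, ∠ ≈ 44.61°
∠H = (87.10°) − (88.55° + 44.61°) = -46.06°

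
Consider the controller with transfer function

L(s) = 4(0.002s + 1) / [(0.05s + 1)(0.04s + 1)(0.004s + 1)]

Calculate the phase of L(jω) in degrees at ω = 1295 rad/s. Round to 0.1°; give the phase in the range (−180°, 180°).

At ω = 1295 rad/s:
zero (1 + j1295·0.002) = 1 + j2.59 → |·| ≈ 2.7763, ∠ ≈ 68.89°
pole (1 + j1295·0.05) = 1 + j64.75 → |·| ≈ 64.758, ∠ ≈ 89.12°
pole (1 + j1295·0.04) = 1 + j51.8 → |·| ≈ 51.81, ∠ ≈ 88.89°
pole (1 + j1295·0.004) = 1 + j5.18 → |·| ≈ 5.2756, ∠ ≈ 79.07°
∠L = (68.89°) − (89.12° + 88.89° + 79.07°) = -188.19° ≡ 171.81° (principal value)

171.8°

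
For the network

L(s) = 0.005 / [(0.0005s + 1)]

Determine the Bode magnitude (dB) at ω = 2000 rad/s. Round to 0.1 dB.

-49.0 dB

At ω = 2000 rad/s:
pole (1 + j2000·0.0005) = 1 + j1 → |·| ≈ 1.4142, ∠ ≈ 45.00°
|L| = 0.005 · 1 / (1.4142) ≈ 0.0035356
Gain = 20 log₁₀(0.0035356) ≈ -49.03 dB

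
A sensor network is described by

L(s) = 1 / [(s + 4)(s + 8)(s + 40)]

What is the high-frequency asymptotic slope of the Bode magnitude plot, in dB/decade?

Each pole contributes −20 dB/decade at high frequency; each zero contributes +20 dB/decade.
Net: 0 zero(s) − 3 pole(s) → -60 dB/decade.

-60 dB/decade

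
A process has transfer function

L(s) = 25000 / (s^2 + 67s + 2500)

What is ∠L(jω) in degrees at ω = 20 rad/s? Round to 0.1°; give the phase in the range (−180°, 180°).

-32.5°

At s = jω = j20:
quadratic: (j20)² + 67·j20 + 2500 = 2100 + j1340 → |·| ≈ 2491.1, ∠ ≈ 32.54°
∠L = 0.00° − 32.54° = -32.54°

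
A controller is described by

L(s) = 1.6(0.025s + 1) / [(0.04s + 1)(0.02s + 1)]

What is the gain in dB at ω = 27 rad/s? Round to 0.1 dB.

At ω = 27 rad/s:
zero (1 + j27·0.025) = 1 + j0.675 → |·| ≈ 1.2065, ∠ ≈ 34.02°
pole (1 + j27·0.04) = 1 + j1.08 → |·| ≈ 1.4719, ∠ ≈ 47.20°
pole (1 + j27·0.02) = 1 + j0.54 → |·| ≈ 1.1365, ∠ ≈ 28.37°
|L| = 1.6 · 1.2065 / (1.4719 · 1.1365) ≈ 1.154
Gain = 20 log₁₀(1.154) ≈ 1.24 dB

1.2 dB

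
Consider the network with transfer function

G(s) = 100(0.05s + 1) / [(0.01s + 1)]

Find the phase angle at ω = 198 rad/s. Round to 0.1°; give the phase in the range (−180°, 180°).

21.0°

At ω = 198 rad/s:
zero (1 + j198·0.05) = 1 + j9.9 → |·| ≈ 9.9504, ∠ ≈ 84.23°
pole (1 + j198·0.01) = 1 + j1.98 → |·| ≈ 2.2182, ∠ ≈ 63.20°
∠G = (84.23°) − (63.20°) = 21.03°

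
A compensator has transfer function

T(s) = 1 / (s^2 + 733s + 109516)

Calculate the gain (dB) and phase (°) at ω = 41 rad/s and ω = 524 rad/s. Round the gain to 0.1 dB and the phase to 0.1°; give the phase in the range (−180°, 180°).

Substitute s = j41:
Numerator: 1 = 1 + j0
Denominator: (j41)^2 + 733(j41) + 109516 = 107835 + j30053
|N| = √(1² + 0²) ≈ 1, ∠N ≈ 0.00°
|D| = √(107835² + 30053²) ≈ 1.1194e+05, ∠D ≈ 15.57°
|T| = 1 / 1.1194e+05 ≈ 8.9334e-06
Gain = 20 log₁₀(8.9334e-06) ≈ -100.98 dB
∠T = 0.00° − 15.57° = -15.57°

Substitute s = j524:
Numerator: 1 = 1 + j0
Denominator: (j524)^2 + 733(j524) + 109516 = -165060 + j384092
|N| = √(1² + 0²) ≈ 1, ∠N ≈ 0.00°
|D| = √(165060² + 384092²) ≈ 4.1806e+05, ∠D ≈ 113.26°
|T| = 1 / 4.1806e+05 ≈ 2.392e-06
Gain = 20 log₁₀(2.392e-06) ≈ -112.42 dB
∠T = 0.00° − 113.26° = -113.26°

ω = 41: -101.0 dB, -15.6°; ω = 524: -112.4 dB, -113.3°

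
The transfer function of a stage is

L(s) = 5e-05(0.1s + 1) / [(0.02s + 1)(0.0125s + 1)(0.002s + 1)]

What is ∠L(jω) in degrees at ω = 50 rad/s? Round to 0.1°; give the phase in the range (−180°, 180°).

-4.0°

At ω = 50 rad/s:
zero (1 + j50·0.1) = 1 + j5 → |·| ≈ 5.099, ∠ ≈ 78.69°
pole (1 + j50·0.02) = 1 + j1 → |·| ≈ 1.4142, ∠ ≈ 45.00°
pole (1 + j50·0.0125) = 1 + j0.625 → |·| ≈ 1.1792, ∠ ≈ 32.01°
pole (1 + j50·0.002) = 1 + j0.1 → |·| ≈ 1.005, ∠ ≈ 5.71°
∠L = (78.69°) − (45.00° + 32.01° + 5.71°) = -4.03°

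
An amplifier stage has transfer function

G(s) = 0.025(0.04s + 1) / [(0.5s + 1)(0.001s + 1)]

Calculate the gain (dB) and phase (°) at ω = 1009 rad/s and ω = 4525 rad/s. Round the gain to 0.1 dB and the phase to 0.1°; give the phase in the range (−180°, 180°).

At ω = 1009 rad/s:
zero (1 + j1009·0.04) = 1 + j40.36 → |·| ≈ 40.372, ∠ ≈ 88.58°
pole (1 + j1009·0.5) = 1 + j504.5 → |·| ≈ 504.5, ∠ ≈ 89.89°
pole (1 + j1009·0.001) = 1 + j1.009 → |·| ≈ 1.4206, ∠ ≈ 45.26°
|G| = 0.025 · 40.372 / (504.5 · 1.4206) ≈ 0.0014083
Gain = 20 log₁₀(0.0014083) ≈ -57.03 dB
∠G = (88.58°) − (89.89° + 45.26°) = -46.57°

At ω = 4525 rad/s:
zero (1 + j4525·0.04) = 1 + j181 → |·| ≈ 181, ∠ ≈ 89.68°
pole (1 + j4525·0.5) = 1 + j2262.5 → |·| ≈ 2262.5, ∠ ≈ 89.97°
pole (1 + j4525·0.001) = 1 + j4.525 → |·| ≈ 4.6342, ∠ ≈ 77.54°
|G| = 0.025 · 181 / (2262.5 · 4.6342) ≈ 0.00043157
Gain = 20 log₁₀(0.00043157) ≈ -67.30 dB
∠G = (89.68°) − (89.97° + 77.54°) = -77.83°

ω = 1009: -57.0 dB, -46.6°; ω = 4525: -67.3 dB, -77.8°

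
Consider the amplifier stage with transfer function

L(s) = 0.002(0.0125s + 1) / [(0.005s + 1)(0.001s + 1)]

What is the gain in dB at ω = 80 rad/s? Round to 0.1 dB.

At ω = 80 rad/s:
zero (1 + j80·0.0125) = 1 + j1 → |·| ≈ 1.4142, ∠ ≈ 45.00°
pole (1 + j80·0.005) = 1 + j0.4 → |·| ≈ 1.077, ∠ ≈ 21.80°
pole (1 + j80·0.001) = 1 + j0.08 → |·| ≈ 1.0032, ∠ ≈ 4.57°
|L| = 0.002 · 1.4142 / (1.077 · 1.0032) ≈ 0.0026178
Gain = 20 log₁₀(0.0026178) ≈ -51.64 dB

-51.6 dB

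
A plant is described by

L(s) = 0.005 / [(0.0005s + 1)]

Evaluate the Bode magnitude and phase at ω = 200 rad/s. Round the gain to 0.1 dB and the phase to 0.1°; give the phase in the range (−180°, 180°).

-46.1 dB, -5.7°

At ω = 200 rad/s:
pole (1 + j200·0.0005) = 1 + j0.1 → |·| ≈ 1.005, ∠ ≈ 5.71°
|L| = 0.005 · 1 / (1.005) ≈ 0.0049751
Gain = 20 log₁₀(0.0049751) ≈ -46.06 dB
∠L = (0°) − (5.71°) = -5.71°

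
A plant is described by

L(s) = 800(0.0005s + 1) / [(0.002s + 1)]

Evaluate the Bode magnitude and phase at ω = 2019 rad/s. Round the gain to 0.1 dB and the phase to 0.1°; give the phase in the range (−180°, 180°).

At ω = 2019 rad/s:
zero (1 + j2019·0.0005) = 1 + j1.0095 → |·| ≈ 1.4209, ∠ ≈ 45.27°
pole (1 + j2019·0.002) = 1 + j4.038 → |·| ≈ 4.16, ∠ ≈ 76.09°
|L| = 800 · 1.4209 / (4.16) ≈ 273.25
Gain = 20 log₁₀(273.25) ≈ 48.73 dB
∠L = (45.27°) − (76.09°) = -30.82°

48.7 dB, -30.8°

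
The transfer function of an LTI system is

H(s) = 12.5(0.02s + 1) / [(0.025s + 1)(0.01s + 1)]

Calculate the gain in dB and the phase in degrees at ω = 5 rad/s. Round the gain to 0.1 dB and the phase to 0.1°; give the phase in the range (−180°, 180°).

At ω = 5 rad/s:
zero (1 + j5·0.02) = 1 + j0.1 → |·| ≈ 1.005, ∠ ≈ 5.71°
pole (1 + j5·0.025) = 1 + j0.125 → |·| ≈ 1.0078, ∠ ≈ 7.13°
pole (1 + j5·0.01) = 1 + j0.05 → |·| ≈ 1.0012, ∠ ≈ 2.86°
|H| = 12.5 · 1.005 / (1.0078 · 1.0012) ≈ 12.45
Gain = 20 log₁₀(12.45) ≈ 21.90 dB
∠H = (5.71°) − (7.13° + 2.86°) = -4.28°

21.9 dB, -4.3°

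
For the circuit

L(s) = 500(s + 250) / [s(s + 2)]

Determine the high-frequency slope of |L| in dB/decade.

Each pole contributes −20 dB/decade at high frequency; each zero contributes +20 dB/decade.
Net: 1 zero(s) − 2 pole(s) → -20 dB/decade.

-20 dB/decade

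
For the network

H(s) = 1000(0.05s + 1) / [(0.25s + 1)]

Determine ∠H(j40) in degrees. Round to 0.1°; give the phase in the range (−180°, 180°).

-20.9°

At ω = 40 rad/s:
zero (1 + j40·0.05) = 1 + j2 → |·| ≈ 2.2361, ∠ ≈ 63.43°
pole (1 + j40·0.25) = 1 + j10 → |·| ≈ 10.05, ∠ ≈ 84.29°
∠H = (63.43°) − (84.29°) = -20.86°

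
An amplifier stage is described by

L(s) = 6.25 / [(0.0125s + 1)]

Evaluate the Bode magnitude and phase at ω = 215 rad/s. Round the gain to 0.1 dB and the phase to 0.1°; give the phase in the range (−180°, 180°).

At ω = 215 rad/s:
pole (1 + j215·0.0125) = 1 + j2.6875 → |·| ≈ 2.8675, ∠ ≈ 69.59°
|L| = 6.25 · 1 / (2.8675) ≈ 2.1796
Gain = 20 log₁₀(2.1796) ≈ 6.77 dB
∠L = (0°) − (69.59°) = -69.59°

6.8 dB, -69.6°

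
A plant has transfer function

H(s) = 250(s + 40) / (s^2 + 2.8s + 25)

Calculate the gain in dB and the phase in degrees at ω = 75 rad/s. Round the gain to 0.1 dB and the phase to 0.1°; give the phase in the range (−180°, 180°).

11.6 dB, -115.9°

At s = jω = j75:
zero (s+40): 40 + j75 → |·| = √(40²+75²) = √7225 ≈ 85, ∠ = arctan(75/40) ≈ 61.93°
quadratic: (j75)² + 2.8·j75 + 25 = -5600 + j210 → |·| ≈ 5603.9, ∠ ≈ 177.85°
|H| = 250 · 85 / 5603.9 ≈ 3.792
Gain = 20 log₁₀(3.792) ≈ 11.58 dB
∠H = 61.93° − 177.85° = -115.92°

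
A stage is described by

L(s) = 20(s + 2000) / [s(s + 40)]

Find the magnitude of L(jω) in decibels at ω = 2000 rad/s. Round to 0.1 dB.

-37.0 dB

At s = jω = j2000:
zero (s+2000): 2000 + j2000 → |·| = √(2000²+2000²) = √8000000 ≈ 2828.4, ∠ = arctan(2000/2000) ≈ 45.00°
pole (s+40): 40 + j2000 → |·| = √(40²+2000²) = √4001600 ≈ 2000.4, ∠ = arctan(2000/40) ≈ 88.85°
pole at origin: |s| = 2000, ∠ = 90.00° (in denominator)
|L| = 20 · 2828.4 / 4.0008e+06 ≈ 0.014139
Gain = 20 log₁₀(0.014139) ≈ -36.99 dB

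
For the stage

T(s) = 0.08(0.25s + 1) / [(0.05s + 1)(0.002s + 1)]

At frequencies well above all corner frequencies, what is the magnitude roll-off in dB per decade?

Each pole contributes −20 dB/decade at high frequency; each zero contributes +20 dB/decade.
Net: 1 zero(s) − 2 pole(s) → -20 dB/decade.

-20 dB/decade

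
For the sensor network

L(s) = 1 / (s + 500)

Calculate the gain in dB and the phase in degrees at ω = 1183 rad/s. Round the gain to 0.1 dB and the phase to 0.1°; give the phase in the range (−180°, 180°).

Substitute s = j1183:
Numerator: 1 = 1 + j0
Denominator: (j1183) + 500 = 500 + j1183
|N| = √(1² + 0²) ≈ 1, ∠N ≈ 0.00°
|D| = √(500² + 1183²) ≈ 1284.3, ∠D ≈ 67.09°
|L| = 1 / 1284.3 ≈ 0.00077863
Gain = 20 log₁₀(0.00077863) ≈ -62.17 dB
∠L = 0.00° − 67.09° = -67.09°

-62.2 dB, -67.1°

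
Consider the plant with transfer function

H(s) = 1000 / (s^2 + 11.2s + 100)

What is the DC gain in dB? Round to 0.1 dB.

H(0) = 1000 / 100 = 10
20 log₁₀(10) ≈ 20.00 dB

20.0 dB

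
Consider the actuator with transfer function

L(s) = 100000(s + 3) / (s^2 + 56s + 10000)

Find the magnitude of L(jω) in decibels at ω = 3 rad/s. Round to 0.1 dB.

At s = jω = j3:
zero (s+3): 3 + j3 → |·| = √(3²+3²) = √18 ≈ 4.2426, ∠ = arctan(3/3) ≈ 45.00°
quadratic: (j3)² + 56·j3 + 10000 = 9991 + j168 → |·| ≈ 9992.4, ∠ ≈ 0.96°
|L| = 100000 · 4.2426 / 9992.4 ≈ 42.458
Gain = 20 log₁₀(42.458) ≈ 32.56 dB

32.6 dB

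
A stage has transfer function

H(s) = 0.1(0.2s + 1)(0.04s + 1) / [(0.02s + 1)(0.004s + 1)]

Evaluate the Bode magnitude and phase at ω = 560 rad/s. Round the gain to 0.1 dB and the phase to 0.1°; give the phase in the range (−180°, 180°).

At ω = 560 rad/s:
zero (1 + j560·0.2) = 1 + j112 → |·| ≈ 112, ∠ ≈ 89.49°
zero (1 + j560·0.04) = 1 + j22.4 → |·| ≈ 22.422, ∠ ≈ 87.44°
pole (1 + j560·0.02) = 1 + j11.2 → |·| ≈ 11.245, ∠ ≈ 84.90°
pole (1 + j560·0.004) = 1 + j2.24 → |·| ≈ 2.4531, ∠ ≈ 65.94°
|H| = 0.1 · 112 · 22.422 / (11.245 · 2.4531) ≈ 9.1037
Gain = 20 log₁₀(9.1037) ≈ 19.18 dB
∠H = (89.49° + 87.44°) − (84.90° + 65.94°) = 26.09°

19.2 dB, 26.1°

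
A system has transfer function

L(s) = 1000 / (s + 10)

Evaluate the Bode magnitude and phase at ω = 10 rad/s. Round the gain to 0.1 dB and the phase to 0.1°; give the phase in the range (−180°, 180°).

Substitute s = j10:
Numerator: 1000 = 1000 + j0
Denominator: (j10) + 10 = 10 + j10
|N| = √(1000² + 0²) ≈ 1000, ∠N ≈ 0.00°
|D| = √(10² + 10²) ≈ 14.142, ∠D ≈ 45.00°
|L| = 1000 / 14.142 ≈ 70.711
Gain = 20 log₁₀(70.711) ≈ 36.99 dB
∠L = 0.00° − 45.00° = -45.00°

37.0 dB, -45.0°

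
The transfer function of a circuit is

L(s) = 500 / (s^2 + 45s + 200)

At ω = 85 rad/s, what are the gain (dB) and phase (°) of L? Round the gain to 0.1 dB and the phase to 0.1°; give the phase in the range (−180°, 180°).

-24.1 dB, -151.4°

Substitute s = j85:
Numerator: 500 = 500 + j0
Denominator: (j85)^2 + 45(j85) + 200 = -7025 + j3825
|N| = √(500² + 0²) ≈ 500, ∠N ≈ 0.00°
|D| = √(7025² + 3825²) ≈ 7998.8, ∠D ≈ 151.43°
|L| = 500 / 7998.8 ≈ 0.062509
Gain = 20 log₁₀(0.062509) ≈ -24.08 dB
∠L = 0.00° − 151.43° = -151.43°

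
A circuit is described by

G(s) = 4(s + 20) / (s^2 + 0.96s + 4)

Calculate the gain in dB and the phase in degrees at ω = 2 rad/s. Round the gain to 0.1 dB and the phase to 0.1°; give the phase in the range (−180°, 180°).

32.4 dB, -84.3°

At s = jω = j2:
zero (s+20): 20 + j2 → |·| = √(20²+2²) = √404 ≈ 20.1, ∠ = arctan(2/20) ≈ 5.71°
quadratic: (j2)² + 0.96·j2 + 4 = 0 + j1.92 → |·| ≈ 1.92, ∠ ≈ 90.00°
|G| = 4 · 20.1 / 1.92 ≈ 41.875
Gain = 20 log₁₀(41.875) ≈ 32.44 dB
∠G = 5.71° − 90.00° = -84.29°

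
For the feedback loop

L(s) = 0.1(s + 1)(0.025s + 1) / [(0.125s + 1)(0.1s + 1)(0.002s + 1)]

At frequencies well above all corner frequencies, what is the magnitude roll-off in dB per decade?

-20 dB/decade

Each pole contributes −20 dB/decade at high frequency; each zero contributes +20 dB/decade.
Net: 2 zero(s) − 3 pole(s) → -20 dB/decade.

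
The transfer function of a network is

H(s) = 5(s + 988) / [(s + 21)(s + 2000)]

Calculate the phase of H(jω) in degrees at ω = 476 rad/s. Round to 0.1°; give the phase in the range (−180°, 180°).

-75.1°

At s = jω = j476:
zero (s+988): 988 + j476 → |·| = √(988²+476²) = √1202720 ≈ 1096.7, ∠ = arctan(476/988) ≈ 25.72°
pole (s+21): 21 + j476 → |·| = √(21²+476²) = √227017 ≈ 476.46, ∠ = arctan(476/21) ≈ 87.47°
pole (s+2000): 2000 + j476 → |·| = √(2000²+476²) = √4226576 ≈ 2055.9, ∠ = arctan(476/2000) ≈ 13.39°
∠H = 25.72° − 100.86° = -75.14°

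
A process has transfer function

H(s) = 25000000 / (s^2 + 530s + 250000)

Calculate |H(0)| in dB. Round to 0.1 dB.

40.0 dB

H(0) = 25000000 / 250000 = 100
20 log₁₀(100) ≈ 40.00 dB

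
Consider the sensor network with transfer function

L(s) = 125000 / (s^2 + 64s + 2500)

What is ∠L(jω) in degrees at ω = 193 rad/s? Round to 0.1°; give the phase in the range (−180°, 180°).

At s = jω = j193:
quadratic: (j193)² + 64·j193 + 2500 = -34749 + j12352 → |·| ≈ 36879, ∠ ≈ 160.43°
∠L = 0.00° − 160.43° = -160.43°

-160.4°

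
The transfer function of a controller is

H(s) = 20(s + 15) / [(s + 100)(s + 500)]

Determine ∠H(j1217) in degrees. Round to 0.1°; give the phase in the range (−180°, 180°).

-63.7°

At s = jω = j1217:
zero (s+15): 15 + j1217 → |·| = √(15²+1217²) = √1481314 ≈ 1217.1, ∠ = arctan(1217/15) ≈ 89.29°
pole (s+100): 100 + j1217 → |·| = √(100²+1217²) = √1491089 ≈ 1221.1, ∠ = arctan(1217/100) ≈ 85.30°
pole (s+500): 500 + j1217 → |·| = √(500²+1217²) = √1731089 ≈ 1315.7, ∠ = arctan(1217/500) ≈ 67.66°
∠H = 89.29° − 152.96° = -63.67°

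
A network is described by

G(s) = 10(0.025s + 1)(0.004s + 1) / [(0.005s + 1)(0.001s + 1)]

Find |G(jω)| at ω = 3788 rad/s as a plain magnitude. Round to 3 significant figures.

At ω = 3788 rad/s:
zero (1 + j3788·0.025) = 1 + j94.7 → |·| ≈ 94.705, ∠ ≈ 89.39°
zero (1 + j3788·0.004) = 1 + j15.152 → |·| ≈ 15.185, ∠ ≈ 86.22°
pole (1 + j3788·0.005) = 1 + j18.94 → |·| ≈ 18.966, ∠ ≈ 86.98°
pole (1 + j3788·0.001) = 1 + j3.788 → |·| ≈ 3.9178, ∠ ≈ 75.21°
|G| = 10 · 94.705 · 15.185 / (18.966 · 3.9178) ≈ 193.54

194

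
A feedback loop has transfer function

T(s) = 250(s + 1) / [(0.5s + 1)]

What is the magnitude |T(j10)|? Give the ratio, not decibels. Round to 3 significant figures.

493

At ω = 10 rad/s:
zero (1 + j10·1) = 1 + j10 → |·| ≈ 10.05, ∠ ≈ 84.29°
pole (1 + j10·0.5) = 1 + j5 → |·| ≈ 5.099, ∠ ≈ 78.69°
|T| = 250 · 10.05 / (5.099) ≈ 492.74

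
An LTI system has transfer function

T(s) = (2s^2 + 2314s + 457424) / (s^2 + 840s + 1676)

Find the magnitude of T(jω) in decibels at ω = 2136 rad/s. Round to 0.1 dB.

Substitute s = j2136:
Numerator: 2(j2136)^2 + 2314(j2136) + 457424 = -8667568 + j4942704
Denominator: (j2136)^2 + 840(j2136) + 1676 = -4560820 + j1794240
|N| = √(8667568² + 4942704²) ≈ 9.9778e+06, ∠N ≈ 150.31°
|D| = √(4560820² + 1794240²) ≈ 4.9011e+06, ∠D ≈ 158.53°
|T| = 9.9778e+06 / 4.9011e+06 ≈ 2.0358
Gain = 20 log₁₀(2.0358) ≈ 6.17 dB

6.2 dB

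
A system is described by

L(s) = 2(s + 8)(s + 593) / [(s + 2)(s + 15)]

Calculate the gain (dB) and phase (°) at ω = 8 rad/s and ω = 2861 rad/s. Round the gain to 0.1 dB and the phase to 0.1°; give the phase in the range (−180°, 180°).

ω = 8: 39.6 dB, -58.3°; ω = 2861: 6.2 dB, -11.5°

At s = jω = j8:
zero (s+8): 8 + j8 → |·| = √(8²+8²) = √128 ≈ 11.314, ∠ = arctan(8/8) ≈ 45.00°
zero (s+593): 593 + j8 → |·| = √(593²+8²) = √351713 ≈ 593.05, ∠ = arctan(8/593) ≈ 0.77°
pole (s+2): 2 + j8 → |·| = √(2²+8²) = √68 ≈ 8.2462, ∠ = arctan(8/2) ≈ 75.96°
pole (s+15): 15 + j8 → |·| = √(15²+8²) = √289 ≈ 17, ∠ = arctan(8/15) ≈ 28.07°
|L| = 2 · 6709.8 / 140.19 ≈ 95.724
Gain = 20 log₁₀(95.724) ≈ 39.62 dB
∠L = 45.77° − 104.03° = -58.26°

At s = jω = j2861:
zero (s+8): 8 + j2861 → |·| = √(8²+2861²) = √8185385 ≈ 2861, ∠ = arctan(2861/8) ≈ 89.84°
zero (s+593): 593 + j2861 → |·| = √(593²+2861²) = √8536970 ≈ 2921.8, ∠ = arctan(2861/593) ≈ 78.29°
pole (s+2): 2 + j2861 → |·| = √(2²+2861²) = √8185325 ≈ 2861, ∠ = arctan(2861/2) ≈ 89.96°
pole (s+15): 15 + j2861 → |·| = √(15²+2861²) = √8185546 ≈ 2861, ∠ = arctan(2861/15) ≈ 89.70°
|L| = 2 · 8.3593e+06 / 8.1853e+06 ≈ 2.0425
Gain = 20 log₁₀(2.0425) ≈ 6.20 dB
∠L = 168.13° − 179.66° = -11.53°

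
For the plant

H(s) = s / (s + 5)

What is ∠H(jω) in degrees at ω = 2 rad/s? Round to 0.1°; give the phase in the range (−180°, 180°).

68.2°

At s = jω = j2:
zero at origin: s = j2 → |·| = 2, ∠ = 90.00°
pole (s+5): 5 + j2 → |·| = √(5²+2²) = √29 ≈ 5.3852, ∠ = arctan(2/5) ≈ 21.80°
∠H = 90.00° − 21.80° = 68.20°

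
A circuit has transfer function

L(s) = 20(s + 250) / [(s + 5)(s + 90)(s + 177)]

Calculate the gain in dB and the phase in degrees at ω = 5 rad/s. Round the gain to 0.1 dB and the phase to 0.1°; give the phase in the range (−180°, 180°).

-27.1 dB, -48.7°

At s = jω = j5:
zero (s+250): 250 + j5 → |·| = √(250²+5²) = √62525 ≈ 250.05, ∠ = arctan(5/250) ≈ 1.15°
pole (s+5): 5 + j5 → |·| = √(5²+5²) = √50 ≈ 7.0711, ∠ = arctan(5/5) ≈ 45.00°
pole (s+90): 90 + j5 → |·| = √(90²+5²) = √8125 ≈ 90.139, ∠ = arctan(5/90) ≈ 3.18°
pole (s+177): 177 + j5 → |·| = √(177²+5²) = √31354 ≈ 177.07, ∠ = arctan(5/177) ≈ 1.62°
|L| = 20 · 250.05 / 1.1286e+05 ≈ 0.044312
Gain = 20 log₁₀(0.044312) ≈ -27.07 dB
∠L = 1.15° − 49.80° = -48.65°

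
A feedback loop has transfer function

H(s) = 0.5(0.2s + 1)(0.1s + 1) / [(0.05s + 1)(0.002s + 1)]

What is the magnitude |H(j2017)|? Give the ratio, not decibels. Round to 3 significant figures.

At ω = 2017 rad/s:
zero (1 + j2017·0.2) = 1 + j403.4 → |·| ≈ 403.4, ∠ ≈ 89.86°
zero (1 + j2017·0.1) = 1 + j201.7 → |·| ≈ 201.7, ∠ ≈ 89.72°
pole (1 + j2017·0.05) = 1 + j100.85 → |·| ≈ 100.85, ∠ ≈ 89.43°
pole (1 + j2017·0.002) = 1 + j4.034 → |·| ≈ 4.1561, ∠ ≈ 76.08°
|H| = 0.5 · 403.4 · 201.7 / (100.85 · 4.1561) ≈ 97.062

97.1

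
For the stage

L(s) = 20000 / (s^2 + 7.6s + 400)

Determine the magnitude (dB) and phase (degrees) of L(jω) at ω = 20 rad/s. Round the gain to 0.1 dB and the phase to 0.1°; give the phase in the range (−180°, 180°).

At s = jω = j20:
quadratic: (j20)² + 7.6·j20 + 400 = 0 + j152 → |·| ≈ 152, ∠ ≈ 90.00°
|L| = 20000 / 152 ≈ 131.58
Gain = 20 log₁₀(131.58) ≈ 42.38 dB
∠L = 0.00° − 90.00° = -90.00°

42.4 dB, -90.0°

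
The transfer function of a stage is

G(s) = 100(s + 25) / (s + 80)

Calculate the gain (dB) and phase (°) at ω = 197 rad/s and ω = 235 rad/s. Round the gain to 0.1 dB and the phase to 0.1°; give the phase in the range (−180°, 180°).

ω = 197: 39.4 dB, 14.9°; ω = 235: 39.6 dB, 12.7°

At s = jω = j197:
zero (s+25): 25 + j197 → |·| = √(25²+197²) = √39434 ≈ 198.58, ∠ = arctan(197/25) ≈ 82.77°
pole (s+80): 80 + j197 → |·| = √(80²+197²) = √45209 ≈ 212.62, ∠ = arctan(197/80) ≈ 67.90°
|G| = 100 · 198.58 / 212.62 ≈ 93.397
Gain = 20 log₁₀(93.397) ≈ 39.41 dB
∠G = 82.77° − 67.90° = 14.87°

At s = jω = j235:
zero (s+25): 25 + j235 → |·| = √(25²+235²) = √55850 ≈ 236.33, ∠ = arctan(235/25) ≈ 83.93°
pole (s+80): 80 + j235 → |·| = √(80²+235²) = √61625 ≈ 248.24, ∠ = arctan(235/80) ≈ 71.20°
|G| = 100 · 236.33 / 248.24 ≈ 95.202
Gain = 20 log₁₀(95.202) ≈ 39.57 dB
∠G = 83.93° − 71.20° = 12.73°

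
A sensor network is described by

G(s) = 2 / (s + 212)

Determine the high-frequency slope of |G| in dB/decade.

Each pole contributes −20 dB/decade at high frequency; each zero contributes +20 dB/decade.
Net: 0 zero(s) − 1 pole(s) → -20 dB/decade.

-20 dB/decade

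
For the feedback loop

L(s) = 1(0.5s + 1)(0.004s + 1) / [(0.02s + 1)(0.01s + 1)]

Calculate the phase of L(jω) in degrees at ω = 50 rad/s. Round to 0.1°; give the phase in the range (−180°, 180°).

27.5°

At ω = 50 rad/s:
zero (1 + j50·0.5) = 1 + j25 → |·| ≈ 25.02, ∠ ≈ 87.71°
zero (1 + j50·0.004) = 1 + j0.2 → |·| ≈ 1.0198, ∠ ≈ 11.31°
pole (1 + j50·0.02) = 1 + j1 → |·| ≈ 1.4142, ∠ ≈ 45.00°
pole (1 + j50·0.01) = 1 + j0.5 → |·| ≈ 1.118, ∠ ≈ 26.57°
∠L = (87.71° + 11.31°) − (45.00° + 26.57°) = 27.45°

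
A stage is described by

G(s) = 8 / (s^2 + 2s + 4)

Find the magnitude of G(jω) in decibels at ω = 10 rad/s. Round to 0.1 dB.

At s = jω = j10:
quadratic: (j10)² + 2·j10 + 4 = -96 + j20 → |·| ≈ 98.061, ∠ ≈ 168.23°
|G| = 8 / 98.061 ≈ 0.081582
Gain = 20 log₁₀(0.081582) ≈ -21.77 dB

-21.8 dB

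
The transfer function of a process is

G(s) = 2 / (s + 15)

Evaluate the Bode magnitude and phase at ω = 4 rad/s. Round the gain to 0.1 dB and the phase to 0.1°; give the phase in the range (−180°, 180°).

-17.8 dB, -14.9°

Substitute s = j4:
Numerator: 2 = 2 + j0
Denominator: (j4) + 15 = 15 + j4
|N| = √(2² + 0²) ≈ 2, ∠N ≈ 0.00°
|D| = √(15² + 4²) ≈ 15.524, ∠D ≈ 14.93°
|G| = 2 / 15.524 ≈ 0.12883
Gain = 20 log₁₀(0.12883) ≈ -17.80 dB
∠G = 0.00° − 14.93° = -14.93°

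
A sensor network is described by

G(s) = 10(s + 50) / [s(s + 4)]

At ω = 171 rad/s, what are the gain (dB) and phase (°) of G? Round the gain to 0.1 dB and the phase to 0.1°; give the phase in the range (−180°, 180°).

At s = jω = j171:
zero (s+50): 50 + j171 → |·| = √(50²+171²) = √31741 ≈ 178.16, ∠ = arctan(171/50) ≈ 73.70°
pole (s+4): 4 + j171 → |·| = √(4²+171²) = √29257 ≈ 171.05, ∠ = arctan(171/4) ≈ 88.66°
pole at origin: |s| = 171, ∠ = 90.00° (in denominator)
|G| = 10 · 178.16 / 29250 ≈ 0.060909
Gain = 20 log₁₀(0.060909) ≈ -24.31 dB
∠G = 73.70° − 178.66° = -104.96°

-24.3 dB, -105.0°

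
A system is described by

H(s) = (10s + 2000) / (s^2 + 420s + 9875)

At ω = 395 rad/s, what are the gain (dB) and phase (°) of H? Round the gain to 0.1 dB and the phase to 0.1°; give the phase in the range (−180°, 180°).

Substitute s = j395:
Numerator: 10(j395) + 2000 = 2000 + j3950
Denominator: (j395)^2 + 420(j395) + 9875 = -146150 + j165900
|N| = √(2000² + 3950²) ≈ 4427.5, ∠N ≈ 63.15°
|D| = √(146150² + 165900²) ≈ 2.2109e+05, ∠D ≈ 131.38°
|H| = 4427.5 / 2.2109e+05 ≈ 0.020026
Gain = 20 log₁₀(0.020026) ≈ -33.97 dB
∠H = 63.15° − 131.38° = -68.23°

-34.0 dB, -68.2°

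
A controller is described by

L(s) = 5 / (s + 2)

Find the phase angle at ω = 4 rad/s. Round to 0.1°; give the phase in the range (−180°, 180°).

-63.4°

Substitute s = j4:
Numerator: 5 = 5 + j0
Denominator: (j4) + 2 = 2 + j4
|N| = √(5² + 0²) ≈ 5, ∠N ≈ 0.00°
|D| = √(2² + 4²) ≈ 4.4721, ∠D ≈ 63.43°
∠L = 0.00° − 63.43° = -63.43°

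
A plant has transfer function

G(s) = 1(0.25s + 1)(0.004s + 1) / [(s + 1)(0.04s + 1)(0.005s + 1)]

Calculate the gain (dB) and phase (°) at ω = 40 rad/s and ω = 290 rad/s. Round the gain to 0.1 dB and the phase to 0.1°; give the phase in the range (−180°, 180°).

ω = 40: -17.6 dB, -64.5°; ω = 290: -34.6 dB, -91.8°

At ω = 40 rad/s:
zero (1 + j40·0.25) = 1 + j10 → |·| ≈ 10.05, ∠ ≈ 84.29°
zero (1 + j40·0.004) = 1 + j0.16 → |·| ≈ 1.0127, ∠ ≈ 9.09°
pole (1 + j40·1) = 1 + j40 → |·| ≈ 40.012, ∠ ≈ 88.57°
pole (1 + j40·0.04) = 1 + j1.6 → |·| ≈ 1.8868, ∠ ≈ 57.99°
pole (1 + j40·0.005) = 1 + j0.2 → |·| ≈ 1.0198, ∠ ≈ 11.31°
|G| = 1 · 10.05 · 1.0127 / (40.012 · 1.8868 · 1.0198) ≈ 0.1322
Gain = 20 log₁₀(0.1322) ≈ -17.58 dB
∠G = (84.29° + 9.09°) − (88.57° + 57.99° + 11.31°) = -64.49°

At ω = 290 rad/s:
zero (1 + j290·0.25) = 1 + j72.5 → |·| ≈ 72.507, ∠ ≈ 89.21°
zero (1 + j290·0.004) = 1 + j1.16 → |·| ≈ 1.5315, ∠ ≈ 49.24°
pole (1 + j290·1) = 1 + j290 → |·| ≈ 290, ∠ ≈ 89.80°
pole (1 + j290·0.04) = 1 + j11.6 → |·| ≈ 11.643, ∠ ≈ 85.07°
pole (1 + j290·0.005) = 1 + j1.45 → |·| ≈ 1.7614, ∠ ≈ 55.41°
|G| = 1 · 72.507 · 1.5315 / (290 · 11.643 · 1.7614) ≈ 0.018671
Gain = 20 log₁₀(0.018671) ≈ -34.58 dB
∠G = (89.21° + 49.24°) − (89.80° + 85.07° + 55.41°) = -91.83°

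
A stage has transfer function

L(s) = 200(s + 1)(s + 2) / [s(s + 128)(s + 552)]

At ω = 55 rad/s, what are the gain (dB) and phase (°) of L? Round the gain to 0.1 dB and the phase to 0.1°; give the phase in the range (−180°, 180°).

-16.9 dB, 57.9°

At s = jω = j55:
zero (s+1): 1 + j55 → |·| = √(1²+55²) = √3026 ≈ 55.009, ∠ = arctan(55/1) ≈ 88.96°
zero (s+2): 2 + j55 → |·| = √(2²+55²) = √3029 ≈ 55.036, ∠ = arctan(55/2) ≈ 87.92°
pole (s+128): 128 + j55 → |·| = √(128²+55²) = √19409 ≈ 139.32, ∠ = arctan(55/128) ≈ 23.25°
pole (s+552): 552 + j55 → |·| = √(552²+55²) = √307729 ≈ 554.73, ∠ = arctan(55/552) ≈ 5.69°
pole at origin: |s| = 55, ∠ = 90.00° (in denominator)
|L| = 200 · 3027.5 / 4.2507e+06 ≈ 0.14245
Gain = 20 log₁₀(0.14245) ≈ -16.93 dB
∠L = 176.88° − 118.94° = 57.94°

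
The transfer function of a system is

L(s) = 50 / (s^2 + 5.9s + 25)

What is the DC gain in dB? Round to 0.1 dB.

L(0) = 50 / 25 = 2
20 log₁₀(2) ≈ 6.02 dB

6.0 dB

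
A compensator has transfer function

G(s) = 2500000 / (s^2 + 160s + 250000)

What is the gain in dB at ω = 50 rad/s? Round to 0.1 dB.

20.1 dB

At s = jω = j50:
quadratic: (j50)² + 160·j50 + 250000 = 247500 + j8000 → |·| ≈ 2.4763e+05, ∠ ≈ 1.85°
|G| = 2500000 / 2.4763e+05 ≈ 10.096
Gain = 20 log₁₀(10.096) ≈ 20.08 dB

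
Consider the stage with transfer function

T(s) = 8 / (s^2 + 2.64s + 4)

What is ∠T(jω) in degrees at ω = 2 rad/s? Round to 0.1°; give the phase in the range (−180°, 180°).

At s = jω = j2:
quadratic: (j2)² + 2.64·j2 + 4 = 0 + j5.28 → |·| ≈ 5.28, ∠ ≈ 90.00°
∠T = 0.00° − 90.00° = -90.00°

-90.0°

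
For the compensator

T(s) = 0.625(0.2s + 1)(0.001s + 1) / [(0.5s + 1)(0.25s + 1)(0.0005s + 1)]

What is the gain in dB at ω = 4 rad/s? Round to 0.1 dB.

-11.9 dB

At ω = 4 rad/s:
zero (1 + j4·0.2) = 1 + j0.8 → |·| ≈ 1.2806, ∠ ≈ 38.66°
zero (1 + j4·0.001) = 1 + j0.004 → |·| ≈ 1, ∠ ≈ 0.23°
pole (1 + j4·0.5) = 1 + j2 → |·| ≈ 2.2361, ∠ ≈ 63.43°
pole (1 + j4·0.25) = 1 + j1 → |·| ≈ 1.4142, ∠ ≈ 45.00°
pole (1 + j4·0.0005) = 1 + j0.002 → |·| ≈ 1, ∠ ≈ 0.11°
|T| = 0.625 · 1.2806 · 1 / (2.2361 · 1.4142 · 1) ≈ 0.2531
Gain = 20 log₁₀(0.2531) ≈ -11.93 dB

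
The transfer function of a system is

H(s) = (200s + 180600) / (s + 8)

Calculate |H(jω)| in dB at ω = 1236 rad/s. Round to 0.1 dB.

Substitute s = j1236:
Numerator: 200(j1236) + 180600 = 180600 + j247200
Denominator: (j1236) + 8 = 8 + j1236
|N| = √(180600² + 247200²) ≈ 3.0614e+05, ∠N ≈ 53.85°
|D| = √(8² + 1236²) ≈ 1236, ∠D ≈ 89.63°
|H| = 3.0614e+05 / 1236 ≈ 247.69
Gain = 20 log₁₀(247.69) ≈ 47.88 dB

47.9 dB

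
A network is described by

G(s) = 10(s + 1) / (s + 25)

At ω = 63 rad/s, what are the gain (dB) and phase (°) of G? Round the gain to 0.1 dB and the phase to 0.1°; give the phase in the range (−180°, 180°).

At s = jω = j63:
zero (s+1): 1 + j63 → |·| = √(1²+63²) = √3970 ≈ 63.008, ∠ = arctan(63/1) ≈ 89.09°
pole (s+25): 25 + j63 → |·| = √(25²+63²) = √4594 ≈ 67.779, ∠ = arctan(63/25) ≈ 68.36°
|G| = 10 · 63.008 / 67.779 ≈ 9.2961
Gain = 20 log₁₀(9.2961) ≈ 19.37 dB
∠G = 89.09° − 68.36° = 20.73°

19.4 dB, 20.7°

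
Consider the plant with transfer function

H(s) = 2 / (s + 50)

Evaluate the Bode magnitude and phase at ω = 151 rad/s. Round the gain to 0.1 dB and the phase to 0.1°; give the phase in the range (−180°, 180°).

-38.0 dB, -71.7°

Substitute s = j151:
Numerator: 2 = 2 + j0
Denominator: (j151) + 50 = 50 + j151
|N| = √(2² + 0²) ≈ 2, ∠N ≈ 0.00°
|D| = √(50² + 151²) ≈ 159.06, ∠D ≈ 71.68°
|H| = 2 / 159.06 ≈ 0.012574
Gain = 20 log₁₀(0.012574) ≈ -38.01 dB
∠H = 0.00° − 71.68° = -71.68°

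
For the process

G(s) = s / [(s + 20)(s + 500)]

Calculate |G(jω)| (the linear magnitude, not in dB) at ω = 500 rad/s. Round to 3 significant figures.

At s = jω = j500:
zero at origin: s = j500 → |·| = 500, ∠ = 90.00°
pole (s+20): 20 + j500 → |·| = √(20²+500²) = √250400 ≈ 500.4, ∠ = arctan(500/20) ≈ 87.71°
pole (s+500): 500 + j500 → |·| = √(500²+500²) = √500000 ≈ 707.11, ∠ = arctan(500/500) ≈ 45.00°
|G| = 1 · 500 / 3.5384e+05 ≈ 0.0014131

0.00141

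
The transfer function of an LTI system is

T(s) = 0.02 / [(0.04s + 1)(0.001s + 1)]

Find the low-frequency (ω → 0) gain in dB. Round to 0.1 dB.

-34.0 dB

T(0) = 0.02 · 1 / 1 = 0.02
20 log₁₀(0.02) ≈ -33.98 dB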